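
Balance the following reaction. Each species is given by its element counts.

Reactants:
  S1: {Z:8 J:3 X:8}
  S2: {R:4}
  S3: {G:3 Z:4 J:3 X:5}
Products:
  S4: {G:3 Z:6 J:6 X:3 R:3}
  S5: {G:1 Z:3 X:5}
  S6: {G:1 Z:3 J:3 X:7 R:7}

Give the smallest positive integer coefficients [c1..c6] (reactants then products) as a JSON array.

Coefficients: [2, 4, 5, 3, 5, 1]

G: 2·0+4·0+5·3 = 15 | 3·3+5·1+1·1 = 15
Z: 2·8+4·0+5·4 = 36 | 3·6+5·3+1·3 = 36
J: 2·3+4·0+5·3 = 21 | 3·6+5·0+1·3 = 21
X: 2·8+4·0+5·5 = 41 | 3·3+5·5+1·7 = 41
R: 2·0+4·4+5·0 = 16 | 3·3+5·0+1·7 = 16
gcd(2,4,5,3,5,1) = 1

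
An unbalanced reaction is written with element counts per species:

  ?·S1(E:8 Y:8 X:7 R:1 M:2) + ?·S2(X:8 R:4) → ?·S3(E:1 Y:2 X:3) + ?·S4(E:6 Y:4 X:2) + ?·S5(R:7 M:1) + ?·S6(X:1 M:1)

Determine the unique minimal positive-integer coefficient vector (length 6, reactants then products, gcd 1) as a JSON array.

E: 3·8+1·0 = 24 | 6·1+3·6+1·0+5·0 = 24
Y: 3·8+1·0 = 24 | 6·2+3·4+1·0+5·0 = 24
X: 3·7+1·8 = 29 | 6·3+3·2+1·0+5·1 = 29
R: 3·1+1·4 = 7 | 6·0+3·0+1·7+5·0 = 7
M: 3·2+1·0 = 6 | 6·0+3·0+1·1+5·1 = 6
gcd(3,1,6,3,1,5) = 1

Coefficients: [3, 1, 6, 3, 1, 5]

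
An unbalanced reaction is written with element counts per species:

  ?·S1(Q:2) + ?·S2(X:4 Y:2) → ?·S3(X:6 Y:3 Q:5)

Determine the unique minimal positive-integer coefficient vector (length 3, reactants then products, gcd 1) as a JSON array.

X: 5·0+3·4 = 12 | 2·6 = 12
Y: 5·0+3·2 = 6 | 2·3 = 6
Q: 5·2+3·0 = 10 | 2·5 = 10
gcd(5,3,2) = 1

Coefficients: [5, 3, 2]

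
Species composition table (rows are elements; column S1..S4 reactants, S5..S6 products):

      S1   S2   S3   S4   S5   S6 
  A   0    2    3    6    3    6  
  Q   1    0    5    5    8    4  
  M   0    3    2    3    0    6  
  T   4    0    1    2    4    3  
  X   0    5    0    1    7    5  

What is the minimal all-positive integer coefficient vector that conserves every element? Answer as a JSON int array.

Coefficients: [3, 6, 3, 2, 1, 5]

A: 3·0+6·2+3·3+2·6 = 33 | 1·3+5·6 = 33
Q: 3·1+6·0+3·5+2·5 = 28 | 1·8+5·4 = 28
M: 3·0+6·3+3·2+2·3 = 30 | 1·0+5·6 = 30
T: 3·4+6·0+3·1+2·2 = 19 | 1·4+5·3 = 19
X: 3·0+6·5+3·0+2·1 = 32 | 1·7+5·5 = 32
gcd(3,6,3,2,1,5) = 1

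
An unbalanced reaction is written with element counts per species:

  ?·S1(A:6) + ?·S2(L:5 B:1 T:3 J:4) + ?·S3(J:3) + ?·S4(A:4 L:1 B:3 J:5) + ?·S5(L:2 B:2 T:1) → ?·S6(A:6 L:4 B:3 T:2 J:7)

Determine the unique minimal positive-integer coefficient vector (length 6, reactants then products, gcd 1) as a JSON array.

A: 4·6+3·0+5·0+3·4+3·0 = 36 | 6·6 = 36
L: 4·0+3·5+5·0+3·1+3·2 = 24 | 6·4 = 24
B: 4·0+3·1+5·0+3·3+3·2 = 18 | 6·3 = 18
T: 4·0+3·3+5·0+3·0+3·1 = 12 | 6·2 = 12
J: 4·0+3·4+5·3+3·5+3·0 = 42 | 6·7 = 42
gcd(4,3,5,3,3,6) = 1

Coefficients: [4, 3, 5, 3, 3, 6]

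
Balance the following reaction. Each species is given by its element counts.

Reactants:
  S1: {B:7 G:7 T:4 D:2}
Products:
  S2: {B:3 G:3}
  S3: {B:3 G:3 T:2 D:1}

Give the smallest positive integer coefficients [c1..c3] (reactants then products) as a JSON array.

Coefficients: [3, 1, 6]

B: 3·7 = 21 | 1·3+6·3 = 21
G: 3·7 = 21 | 1·3+6·3 = 21
T: 3·4 = 12 | 1·0+6·2 = 12
D: 3·2 = 6 | 1·0+6·1 = 6
gcd(3,1,6) = 1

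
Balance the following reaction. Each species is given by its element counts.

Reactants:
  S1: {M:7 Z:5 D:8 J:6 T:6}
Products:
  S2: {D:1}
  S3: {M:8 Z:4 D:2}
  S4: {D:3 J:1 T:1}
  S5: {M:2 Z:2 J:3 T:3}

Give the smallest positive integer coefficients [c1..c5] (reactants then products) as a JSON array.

M: 2·7 = 14 | 5·0+1·8+3·0+3·2 = 14
Z: 2·5 = 10 | 5·0+1·4+3·0+3·2 = 10
D: 2·8 = 16 | 5·1+1·2+3·3+3·0 = 16
J: 2·6 = 12 | 5·0+1·0+3·1+3·3 = 12
T: 2·6 = 12 | 5·0+1·0+3·1+3·3 = 12
gcd(2,5,1,3,3) = 1

Coefficients: [2, 5, 1, 3, 3]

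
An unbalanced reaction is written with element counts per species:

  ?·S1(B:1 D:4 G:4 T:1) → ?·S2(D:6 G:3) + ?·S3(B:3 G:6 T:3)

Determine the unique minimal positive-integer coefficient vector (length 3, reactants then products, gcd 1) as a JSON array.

B: 3·1 = 3 | 2·0+1·3 = 3
D: 3·4 = 12 | 2·6+1·0 = 12
G: 3·4 = 12 | 2·3+1·6 = 12
T: 3·1 = 3 | 2·0+1·3 = 3
gcd(3,2,1) = 1

Coefficients: [3, 2, 1]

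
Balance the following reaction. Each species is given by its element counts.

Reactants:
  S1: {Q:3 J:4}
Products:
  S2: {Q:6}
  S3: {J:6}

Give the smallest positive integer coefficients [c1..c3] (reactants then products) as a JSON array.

Q: 6·3 = 18 | 3·6+4·0 = 18
J: 6·4 = 24 | 3·0+4·6 = 24
gcd(6,3,4) = 1

Coefficients: [6, 3, 4]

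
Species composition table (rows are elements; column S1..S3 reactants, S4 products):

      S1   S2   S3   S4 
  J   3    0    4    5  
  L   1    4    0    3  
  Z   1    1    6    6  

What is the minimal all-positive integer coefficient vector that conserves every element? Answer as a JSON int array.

J: 3·3+3·0+4·4 = 25 | 5·5 = 25
L: 3·1+3·4+4·0 = 15 | 5·3 = 15
Z: 3·1+3·1+4·6 = 30 | 5·6 = 30
gcd(3,3,4,5) = 1

Coefficients: [3, 3, 4, 5]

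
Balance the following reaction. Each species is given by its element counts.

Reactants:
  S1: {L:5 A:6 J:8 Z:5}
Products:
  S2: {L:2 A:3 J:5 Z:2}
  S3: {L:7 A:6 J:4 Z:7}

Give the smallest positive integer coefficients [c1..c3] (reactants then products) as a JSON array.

Coefficients: [3, 4, 1]

L: 3·5 = 15 | 4·2+1·7 = 15
A: 3·6 = 18 | 4·3+1·6 = 18
J: 3·8 = 24 | 4·5+1·4 = 24
Z: 3·5 = 15 | 4·2+1·7 = 15
gcd(3,4,1) = 1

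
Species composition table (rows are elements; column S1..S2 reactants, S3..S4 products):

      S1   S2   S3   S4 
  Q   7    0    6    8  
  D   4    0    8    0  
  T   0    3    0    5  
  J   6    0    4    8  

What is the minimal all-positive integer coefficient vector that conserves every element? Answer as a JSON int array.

Coefficients: [6, 5, 3, 3]

Q: 6·7+5·0 = 42 | 3·6+3·8 = 42
D: 6·4+5·0 = 24 | 3·8+3·0 = 24
T: 6·0+5·3 = 15 | 3·0+3·5 = 15
J: 6·6+5·0 = 36 | 3·4+3·8 = 36
gcd(6,5,3,3) = 1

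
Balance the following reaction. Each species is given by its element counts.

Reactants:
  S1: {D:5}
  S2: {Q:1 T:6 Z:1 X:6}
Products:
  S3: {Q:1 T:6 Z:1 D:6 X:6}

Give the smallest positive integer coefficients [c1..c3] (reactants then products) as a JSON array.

Q: 6·0+5·1 = 5 | 5·1 = 5
T: 6·0+5·6 = 30 | 5·6 = 30
Z: 6·0+5·1 = 5 | 5·1 = 5
D: 6·5+5·0 = 30 | 5·6 = 30
X: 6·0+5·6 = 30 | 5·6 = 30
gcd(6,5,5) = 1

Coefficients: [6, 5, 5]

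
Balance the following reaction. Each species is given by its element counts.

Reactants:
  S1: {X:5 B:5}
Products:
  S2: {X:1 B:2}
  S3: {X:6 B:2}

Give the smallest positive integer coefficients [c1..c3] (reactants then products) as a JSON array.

Coefficients: [2, 4, 1]

X: 2·5 = 10 | 4·1+1·6 = 10
B: 2·5 = 10 | 4·2+1·2 = 10
gcd(2,4,1) = 1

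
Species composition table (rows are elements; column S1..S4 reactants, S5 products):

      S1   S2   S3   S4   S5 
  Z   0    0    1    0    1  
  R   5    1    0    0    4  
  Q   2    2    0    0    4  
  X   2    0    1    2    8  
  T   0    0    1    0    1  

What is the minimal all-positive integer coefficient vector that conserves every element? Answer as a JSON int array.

Z: 1·0+3·0+2·1+6·0 = 2 | 2·1 = 2
R: 1·5+3·1+2·0+6·0 = 8 | 2·4 = 8
Q: 1·2+3·2+2·0+6·0 = 8 | 2·4 = 8
X: 1·2+3·0+2·1+6·2 = 16 | 2·8 = 16
T: 1·0+3·0+2·1+6·0 = 2 | 2·1 = 2
gcd(1,3,2,6,2) = 1

Coefficients: [1, 3, 2, 6, 2]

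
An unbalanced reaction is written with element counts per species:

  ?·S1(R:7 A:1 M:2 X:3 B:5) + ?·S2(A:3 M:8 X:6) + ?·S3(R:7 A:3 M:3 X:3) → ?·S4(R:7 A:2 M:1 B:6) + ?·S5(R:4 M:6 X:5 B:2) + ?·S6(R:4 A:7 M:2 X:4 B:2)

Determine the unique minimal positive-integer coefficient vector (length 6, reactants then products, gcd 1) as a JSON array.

R: 4·7+3·0+1·7 = 35 | 1·7+5·4+2·4 = 35
A: 4·1+3·3+1·3 = 16 | 1·2+5·0+2·7 = 16
M: 4·2+3·8+1·3 = 35 | 1·1+5·6+2·2 = 35
X: 4·3+3·6+1·3 = 33 | 1·0+5·5+2·4 = 33
B: 4·5+3·0+1·0 = 20 | 1·6+5·2+2·2 = 20
gcd(4,3,1,1,5,2) = 1

Coefficients: [4, 3, 1, 1, 5, 2]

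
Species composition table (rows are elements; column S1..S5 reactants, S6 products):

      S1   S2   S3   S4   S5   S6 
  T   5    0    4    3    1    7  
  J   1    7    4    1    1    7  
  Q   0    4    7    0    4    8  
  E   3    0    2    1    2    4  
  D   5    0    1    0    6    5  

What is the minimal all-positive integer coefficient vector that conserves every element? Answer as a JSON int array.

Coefficients: [3, 2, 4, 1, 1, 5]

T: 3·5+2·0+4·4+1·3+1·1 = 35 | 5·7 = 35
J: 3·1+2·7+4·4+1·1+1·1 = 35 | 5·7 = 35
Q: 3·0+2·4+4·7+1·0+1·4 = 40 | 5·8 = 40
E: 3·3+2·0+4·2+1·1+1·2 = 20 | 5·4 = 20
D: 3·5+2·0+4·1+1·0+1·6 = 25 | 5·5 = 25
gcd(3,2,4,1,1,5) = 1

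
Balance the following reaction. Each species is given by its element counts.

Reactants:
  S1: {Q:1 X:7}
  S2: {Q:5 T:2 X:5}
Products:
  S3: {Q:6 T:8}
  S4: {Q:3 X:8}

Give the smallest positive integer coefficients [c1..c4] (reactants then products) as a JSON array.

Q: 4·1+4·5 = 24 | 1·6+6·3 = 24
T: 4·0+4·2 = 8 | 1·8+6·0 = 8
X: 4·7+4·5 = 48 | 1·0+6·8 = 48
gcd(4,4,1,6) = 1

Coefficients: [4, 4, 1, 6]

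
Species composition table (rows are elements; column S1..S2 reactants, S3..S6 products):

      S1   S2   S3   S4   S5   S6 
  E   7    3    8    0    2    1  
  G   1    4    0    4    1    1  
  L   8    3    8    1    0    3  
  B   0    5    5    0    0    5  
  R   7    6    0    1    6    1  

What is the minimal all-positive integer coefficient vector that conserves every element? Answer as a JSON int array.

Coefficients: [1, 5, 1, 3, 5, 4]

E: 1·7+5·3 = 22 | 1·8+3·0+5·2+4·1 = 22
G: 1·1+5·4 = 21 | 1·0+3·4+5·1+4·1 = 21
L: 1·8+5·3 = 23 | 1·8+3·1+5·0+4·3 = 23
B: 1·0+5·5 = 25 | 1·5+3·0+5·0+4·5 = 25
R: 1·7+5·6 = 37 | 1·0+3·1+5·6+4·1 = 37
gcd(1,5,1,3,5,4) = 1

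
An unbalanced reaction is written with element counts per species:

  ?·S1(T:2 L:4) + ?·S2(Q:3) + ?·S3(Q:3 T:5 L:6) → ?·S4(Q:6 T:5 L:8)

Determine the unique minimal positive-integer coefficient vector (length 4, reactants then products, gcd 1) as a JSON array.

Q: 5·0+6·3+2·3 = 24 | 4·6 = 24
T: 5·2+6·0+2·5 = 20 | 4·5 = 20
L: 5·4+6·0+2·6 = 32 | 4·8 = 32
gcd(5,6,2,4) = 1

Coefficients: [5, 6, 2, 4]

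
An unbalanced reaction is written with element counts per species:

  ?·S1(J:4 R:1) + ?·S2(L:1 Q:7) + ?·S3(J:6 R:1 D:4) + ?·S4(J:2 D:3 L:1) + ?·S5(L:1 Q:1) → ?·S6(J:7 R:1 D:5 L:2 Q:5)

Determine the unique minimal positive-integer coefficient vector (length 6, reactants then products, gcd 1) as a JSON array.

Coefficients: [3, 4, 3, 6, 2, 6]

J: 3·4+4·0+3·6+6·2+2·0 = 42 | 6·7 = 42
R: 3·1+4·0+3·1+6·0+2·0 = 6 | 6·1 = 6
D: 3·0+4·0+3·4+6·3+2·0 = 30 | 6·5 = 30
L: 3·0+4·1+3·0+6·1+2·1 = 12 | 6·2 = 12
Q: 3·0+4·7+3·0+6·0+2·1 = 30 | 6·5 = 30
gcd(3,4,3,6,2,6) = 1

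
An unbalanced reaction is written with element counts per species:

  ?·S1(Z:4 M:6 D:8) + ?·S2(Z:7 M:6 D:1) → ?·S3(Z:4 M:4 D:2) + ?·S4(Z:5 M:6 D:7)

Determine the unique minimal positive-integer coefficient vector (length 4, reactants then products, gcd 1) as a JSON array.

Z: 2·4+3·7 = 29 | 6·4+1·5 = 29
M: 2·6+3·6 = 30 | 6·4+1·6 = 30
D: 2·8+3·1 = 19 | 6·2+1·7 = 19
gcd(2,3,6,1) = 1

Coefficients: [2, 3, 6, 1]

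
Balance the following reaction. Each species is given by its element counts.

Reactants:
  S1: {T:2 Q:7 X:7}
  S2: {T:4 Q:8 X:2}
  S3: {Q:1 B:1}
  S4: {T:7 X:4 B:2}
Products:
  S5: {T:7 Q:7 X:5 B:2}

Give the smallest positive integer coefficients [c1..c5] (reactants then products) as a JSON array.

Coefficients: [1, 3, 4, 3, 5]

T: 1·2+3·4+4·0+3·7 = 35 | 5·7 = 35
Q: 1·7+3·8+4·1+3·0 = 35 | 5·7 = 35
X: 1·7+3·2+4·0+3·4 = 25 | 5·5 = 25
B: 1·0+3·0+4·1+3·2 = 10 | 5·2 = 10
gcd(1,3,4,3,5) = 1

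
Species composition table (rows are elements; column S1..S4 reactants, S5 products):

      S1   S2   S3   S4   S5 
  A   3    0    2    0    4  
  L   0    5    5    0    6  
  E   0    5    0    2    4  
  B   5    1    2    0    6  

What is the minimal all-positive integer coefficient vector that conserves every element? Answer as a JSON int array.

A: 4·3+2·0+4·2+5·0 = 20 | 5·4 = 20
L: 4·0+2·5+4·5+5·0 = 30 | 5·6 = 30
E: 4·0+2·5+4·0+5·2 = 20 | 5·4 = 20
B: 4·5+2·1+4·2+5·0 = 30 | 5·6 = 30
gcd(4,2,4,5,5) = 1

Coefficients: [4, 2, 4, 5, 5]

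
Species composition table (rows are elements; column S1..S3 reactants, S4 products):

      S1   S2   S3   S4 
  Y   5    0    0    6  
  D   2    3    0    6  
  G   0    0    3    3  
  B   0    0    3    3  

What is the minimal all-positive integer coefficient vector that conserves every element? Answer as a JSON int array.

Coefficients: [6, 6, 5, 5]

Y: 6·5+6·0+5·0 = 30 | 5·6 = 30
D: 6·2+6·3+5·0 = 30 | 5·6 = 30
G: 6·0+6·0+5·3 = 15 | 5·3 = 15
B: 6·0+6·0+5·3 = 15 | 5·3 = 15
gcd(6,6,5,5) = 1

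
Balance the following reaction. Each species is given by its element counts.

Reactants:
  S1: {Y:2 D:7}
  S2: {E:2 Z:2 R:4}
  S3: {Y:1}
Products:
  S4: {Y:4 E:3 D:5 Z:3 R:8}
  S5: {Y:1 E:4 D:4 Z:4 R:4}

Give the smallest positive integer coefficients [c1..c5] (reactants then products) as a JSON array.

Coefficients: [2, 5, 5, 2, 1]

Y: 2·2+5·0+5·1 = 9 | 2·4+1·1 = 9
E: 2·0+5·2+5·0 = 10 | 2·3+1·4 = 10
D: 2·7+5·0+5·0 = 14 | 2·5+1·4 = 14
Z: 2·0+5·2+5·0 = 10 | 2·3+1·4 = 10
R: 2·0+5·4+5·0 = 20 | 2·8+1·4 = 20
gcd(2,5,5,2,1) = 1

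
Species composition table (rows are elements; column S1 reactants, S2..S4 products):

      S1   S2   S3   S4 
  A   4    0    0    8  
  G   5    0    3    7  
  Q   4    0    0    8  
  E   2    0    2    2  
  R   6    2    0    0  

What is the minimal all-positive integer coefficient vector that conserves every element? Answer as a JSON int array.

A: 2·4 = 8 | 6·0+1·0+1·8 = 8
G: 2·5 = 10 | 6·0+1·3+1·7 = 10
Q: 2·4 = 8 | 6·0+1·0+1·8 = 8
E: 2·2 = 4 | 6·0+1·2+1·2 = 4
R: 2·6 = 12 | 6·2+1·0+1·0 = 12
gcd(2,6,1,1) = 1

Coefficients: [2, 6, 1, 1]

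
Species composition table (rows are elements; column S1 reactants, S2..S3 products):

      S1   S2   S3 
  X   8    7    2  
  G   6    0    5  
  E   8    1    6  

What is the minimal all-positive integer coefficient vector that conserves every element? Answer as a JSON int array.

Coefficients: [5, 4, 6]

X: 5·8 = 40 | 4·7+6·2 = 40
G: 5·6 = 30 | 4·0+6·5 = 30
E: 5·8 = 40 | 4·1+6·6 = 40
gcd(5,4,6) = 1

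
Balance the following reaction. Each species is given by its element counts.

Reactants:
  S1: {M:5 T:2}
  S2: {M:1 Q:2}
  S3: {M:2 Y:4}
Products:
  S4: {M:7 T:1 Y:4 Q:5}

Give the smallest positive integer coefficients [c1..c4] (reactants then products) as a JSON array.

Coefficients: [1, 5, 2, 2]

M: 1·5+5·1+2·2 = 14 | 2·7 = 14
T: 1·2+5·0+2·0 = 2 | 2·1 = 2
Y: 1·0+5·0+2·4 = 8 | 2·4 = 8
Q: 1·0+5·2+2·0 = 10 | 2·5 = 10
gcd(1,5,2,2) = 1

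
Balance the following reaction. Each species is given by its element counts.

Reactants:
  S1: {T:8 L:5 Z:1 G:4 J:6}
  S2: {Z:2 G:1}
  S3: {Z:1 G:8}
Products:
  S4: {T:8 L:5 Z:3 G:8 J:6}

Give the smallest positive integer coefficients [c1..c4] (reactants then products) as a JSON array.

Coefficients: [5, 4, 2, 5]

T: 5·8+4·0+2·0 = 40 | 5·8 = 40
L: 5·5+4·0+2·0 = 25 | 5·5 = 25
Z: 5·1+4·2+2·1 = 15 | 5·3 = 15
G: 5·4+4·1+2·8 = 40 | 5·8 = 40
J: 5·6+4·0+2·0 = 30 | 5·6 = 30
gcd(5,4,2,5) = 1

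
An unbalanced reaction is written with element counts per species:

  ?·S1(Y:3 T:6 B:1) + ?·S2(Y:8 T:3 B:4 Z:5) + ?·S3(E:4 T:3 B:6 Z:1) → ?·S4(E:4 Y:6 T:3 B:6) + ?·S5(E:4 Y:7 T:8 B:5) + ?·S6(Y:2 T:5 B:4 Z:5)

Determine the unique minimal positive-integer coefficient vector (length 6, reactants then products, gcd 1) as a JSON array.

E: 3·0+4·0+5·4 = 20 | 4·4+1·4+5·0 = 20
Y: 3·3+4·8+5·0 = 41 | 4·6+1·7+5·2 = 41
T: 3·6+4·3+5·3 = 45 | 4·3+1·8+5·5 = 45
B: 3·1+4·4+5·6 = 49 | 4·6+1·5+5·4 = 49
Z: 3·0+4·5+5·1 = 25 | 4·0+1·0+5·5 = 25
gcd(3,4,5,4,1,5) = 1

Coefficients: [3, 4, 5, 4, 1, 5]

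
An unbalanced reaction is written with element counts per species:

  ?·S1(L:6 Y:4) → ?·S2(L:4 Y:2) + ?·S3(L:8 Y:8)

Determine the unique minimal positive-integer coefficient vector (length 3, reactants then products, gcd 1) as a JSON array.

Coefficients: [4, 4, 1]

L: 4·6 = 24 | 4·4+1·8 = 24
Y: 4·4 = 16 | 4·2+1·8 = 16
gcd(4,4,1) = 1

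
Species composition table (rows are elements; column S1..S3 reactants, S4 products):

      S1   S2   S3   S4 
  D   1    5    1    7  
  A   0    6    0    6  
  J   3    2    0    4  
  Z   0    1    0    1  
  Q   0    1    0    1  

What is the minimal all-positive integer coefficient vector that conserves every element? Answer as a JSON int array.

D: 2·1+3·5+4·1 = 21 | 3·7 = 21
A: 2·0+3·6+4·0 = 18 | 3·6 = 18
J: 2·3+3·2+4·0 = 12 | 3·4 = 12
Z: 2·0+3·1+4·0 = 3 | 3·1 = 3
Q: 2·0+3·1+4·0 = 3 | 3·1 = 3
gcd(2,3,4,3) = 1

Coefficients: [2, 3, 4, 3]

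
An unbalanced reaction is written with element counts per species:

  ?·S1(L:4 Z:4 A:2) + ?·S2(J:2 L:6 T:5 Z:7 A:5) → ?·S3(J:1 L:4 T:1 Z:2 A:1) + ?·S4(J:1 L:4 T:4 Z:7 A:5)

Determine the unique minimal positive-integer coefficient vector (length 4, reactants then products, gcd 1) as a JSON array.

J: 1·0+2·2 = 4 | 2·1+2·1 = 4
L: 1·4+2·6 = 16 | 2·4+2·4 = 16
T: 1·0+2·5 = 10 | 2·1+2·4 = 10
Z: 1·4+2·7 = 18 | 2·2+2·7 = 18
A: 1·2+2·5 = 12 | 2·1+2·5 = 12
gcd(1,2,2,2) = 1

Coefficients: [1, 2, 2, 2]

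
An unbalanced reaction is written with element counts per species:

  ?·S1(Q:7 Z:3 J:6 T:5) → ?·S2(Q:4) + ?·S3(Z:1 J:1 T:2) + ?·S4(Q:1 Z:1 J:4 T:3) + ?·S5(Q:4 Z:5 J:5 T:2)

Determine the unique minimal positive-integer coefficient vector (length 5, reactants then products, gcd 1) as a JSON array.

Coefficients: [4, 5, 3, 4, 1]

Q: 4·7 = 28 | 5·4+3·0+4·1+1·4 = 28
Z: 4·3 = 12 | 5·0+3·1+4·1+1·5 = 12
J: 4·6 = 24 | 5·0+3·1+4·4+1·5 = 24
T: 4·5 = 20 | 5·0+3·2+4·3+1·2 = 20
gcd(4,5,3,4,1) = 1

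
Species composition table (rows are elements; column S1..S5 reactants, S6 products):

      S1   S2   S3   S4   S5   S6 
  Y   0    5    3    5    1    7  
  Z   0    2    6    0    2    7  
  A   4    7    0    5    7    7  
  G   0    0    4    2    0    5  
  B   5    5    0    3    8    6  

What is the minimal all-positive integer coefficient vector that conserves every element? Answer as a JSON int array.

Coefficients: [1, 1, 4, 2, 1, 4]

Y: 1·0+1·5+4·3+2·5+1·1 = 28 | 4·7 = 28
Z: 1·0+1·2+4·6+2·0+1·2 = 28 | 4·7 = 28
A: 1·4+1·7+4·0+2·5+1·7 = 28 | 4·7 = 28
G: 1·0+1·0+4·4+2·2+1·0 = 20 | 4·5 = 20
B: 1·5+1·5+4·0+2·3+1·8 = 24 | 4·6 = 24
gcd(1,1,4,2,1,4) = 1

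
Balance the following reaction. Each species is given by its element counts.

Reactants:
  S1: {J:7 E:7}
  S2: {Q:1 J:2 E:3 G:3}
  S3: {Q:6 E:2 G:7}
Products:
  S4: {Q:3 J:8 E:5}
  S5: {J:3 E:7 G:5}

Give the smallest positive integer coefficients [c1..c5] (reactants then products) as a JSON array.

Q: 5·0+6·1+1·6 = 12 | 4·3+5·0 = 12
J: 5·7+6·2+1·0 = 47 | 4·8+5·3 = 47
E: 5·7+6·3+1·2 = 55 | 4·5+5·7 = 55
G: 5·0+6·3+1·7 = 25 | 4·0+5·5 = 25
gcd(5,6,1,4,5) = 1

Coefficients: [5, 6, 1, 4, 5]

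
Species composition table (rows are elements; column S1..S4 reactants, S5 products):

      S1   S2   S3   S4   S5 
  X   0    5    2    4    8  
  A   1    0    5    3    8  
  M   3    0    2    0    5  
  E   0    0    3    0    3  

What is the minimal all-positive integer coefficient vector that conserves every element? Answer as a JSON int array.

Coefficients: [3, 2, 3, 2, 3]

X: 3·0+2·5+3·2+2·4 = 24 | 3·8 = 24
A: 3·1+2·0+3·5+2·3 = 24 | 3·8 = 24
M: 3·3+2·0+3·2+2·0 = 15 | 3·5 = 15
E: 3·0+2·0+3·3+2·0 = 9 | 3·3 = 9
gcd(3,2,3,2,3) = 1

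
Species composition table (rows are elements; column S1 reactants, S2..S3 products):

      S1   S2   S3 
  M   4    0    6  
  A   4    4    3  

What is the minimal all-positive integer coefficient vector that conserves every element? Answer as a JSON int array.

Coefficients: [6, 3, 4]

M: 6·4 = 24 | 3·0+4·6 = 24
A: 6·4 = 24 | 3·4+4·3 = 24
gcd(6,3,4) = 1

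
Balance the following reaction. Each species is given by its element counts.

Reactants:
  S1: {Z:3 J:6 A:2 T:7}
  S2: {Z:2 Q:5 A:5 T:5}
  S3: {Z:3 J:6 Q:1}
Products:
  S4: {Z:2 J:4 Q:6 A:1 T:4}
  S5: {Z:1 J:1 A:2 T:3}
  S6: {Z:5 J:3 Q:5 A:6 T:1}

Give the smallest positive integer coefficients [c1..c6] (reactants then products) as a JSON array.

Z: 1·3+5·2+3·3 = 22 | 3·2+6·1+2·5 = 22
J: 1·6+5·0+3·6 = 24 | 3·4+6·1+2·3 = 24
Q: 1·0+5·5+3·1 = 28 | 3·6+6·0+2·5 = 28
A: 1·2+5·5+3·0 = 27 | 3·1+6·2+2·6 = 27
T: 1·7+5·5+3·0 = 32 | 3·4+6·3+2·1 = 32
gcd(1,5,3,3,6,2) = 1

Coefficients: [1, 5, 3, 3, 6, 2]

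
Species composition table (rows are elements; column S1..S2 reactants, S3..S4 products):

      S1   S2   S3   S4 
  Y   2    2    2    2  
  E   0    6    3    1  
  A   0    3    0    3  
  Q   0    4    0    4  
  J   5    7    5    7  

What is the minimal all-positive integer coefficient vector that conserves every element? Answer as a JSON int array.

Y: 5·2+3·2 = 16 | 5·2+3·2 = 16
E: 5·0+3·6 = 18 | 5·3+3·1 = 18
A: 5·0+3·3 = 9 | 5·0+3·3 = 9
Q: 5·0+3·4 = 12 | 5·0+3·4 = 12
J: 5·5+3·7 = 46 | 5·5+3·7 = 46
gcd(5,3,5,3) = 1

Coefficients: [5, 3, 5, 3]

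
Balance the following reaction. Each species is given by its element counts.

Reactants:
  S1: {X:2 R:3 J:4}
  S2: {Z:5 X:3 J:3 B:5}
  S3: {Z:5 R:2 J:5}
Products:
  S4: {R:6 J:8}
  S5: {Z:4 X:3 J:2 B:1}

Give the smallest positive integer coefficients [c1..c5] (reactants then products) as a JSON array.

Z: 6·0+1·5+3·5 = 20 | 4·0+5·4 = 20
X: 6·2+1·3+3·0 = 15 | 4·0+5·3 = 15
R: 6·3+1·0+3·2 = 24 | 4·6+5·0 = 24
J: 6·4+1·3+3·5 = 42 | 4·8+5·2 = 42
B: 6·0+1·5+3·0 = 5 | 4·0+5·1 = 5
gcd(6,1,3,4,5) = 1

Coefficients: [6, 1, 3, 4, 5]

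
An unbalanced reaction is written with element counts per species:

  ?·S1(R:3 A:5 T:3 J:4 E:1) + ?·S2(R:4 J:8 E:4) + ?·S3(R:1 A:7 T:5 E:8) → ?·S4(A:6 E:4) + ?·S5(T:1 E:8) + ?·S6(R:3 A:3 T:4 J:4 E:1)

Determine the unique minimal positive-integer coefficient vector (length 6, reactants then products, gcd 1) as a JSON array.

Coefficients: [1, 2, 4, 3, 3, 5]

R: 1·3+2·4+4·1 = 15 | 3·0+3·0+5·3 = 15
A: 1·5+2·0+4·7 = 33 | 3·6+3·0+5·3 = 33
T: 1·3+2·0+4·5 = 23 | 3·0+3·1+5·4 = 23
J: 1·4+2·8+4·0 = 20 | 3·0+3·0+5·4 = 20
E: 1·1+2·4+4·8 = 41 | 3·4+3·8+5·1 = 41
gcd(1,2,4,3,3,5) = 1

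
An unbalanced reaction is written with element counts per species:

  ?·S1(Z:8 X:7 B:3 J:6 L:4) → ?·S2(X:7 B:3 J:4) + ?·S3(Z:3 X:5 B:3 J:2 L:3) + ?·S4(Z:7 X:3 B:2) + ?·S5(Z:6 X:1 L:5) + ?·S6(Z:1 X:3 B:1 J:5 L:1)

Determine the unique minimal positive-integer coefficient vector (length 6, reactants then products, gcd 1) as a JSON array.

Coefficients: [6, 1, 1, 3, 3, 6]

Z: 6·8 = 48 | 1·0+1·3+3·7+3·6+6·1 = 48
X: 6·7 = 42 | 1·7+1·5+3·3+3·1+6·3 = 42
B: 6·3 = 18 | 1·3+1·3+3·2+3·0+6·1 = 18
J: 6·6 = 36 | 1·4+1·2+3·0+3·0+6·5 = 36
L: 6·4 = 24 | 1·0+1·3+3·0+3·5+6·1 = 24
gcd(6,1,1,3,3,6) = 1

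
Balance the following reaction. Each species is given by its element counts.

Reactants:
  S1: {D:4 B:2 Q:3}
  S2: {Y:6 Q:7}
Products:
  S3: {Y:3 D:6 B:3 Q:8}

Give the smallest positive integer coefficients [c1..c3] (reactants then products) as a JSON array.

Y: 3·0+1·6 = 6 | 2·3 = 6
D: 3·4+1·0 = 12 | 2·6 = 12
B: 3·2+1·0 = 6 | 2·3 = 6
Q: 3·3+1·7 = 16 | 2·8 = 16
gcd(3,1,2) = 1

Coefficients: [3, 1, 2]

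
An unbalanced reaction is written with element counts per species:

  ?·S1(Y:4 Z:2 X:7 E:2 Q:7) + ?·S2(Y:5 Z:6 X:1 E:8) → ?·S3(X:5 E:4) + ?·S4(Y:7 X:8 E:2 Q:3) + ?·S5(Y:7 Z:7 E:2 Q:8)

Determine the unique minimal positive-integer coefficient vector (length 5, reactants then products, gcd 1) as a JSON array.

Coefficients: [5, 3, 6, 1, 4]

Y: 5·4+3·5 = 35 | 6·0+1·7+4·7 = 35
Z: 5·2+3·6 = 28 | 6·0+1·0+4·7 = 28
X: 5·7+3·1 = 38 | 6·5+1·8+4·0 = 38
E: 5·2+3·8 = 34 | 6·4+1·2+4·2 = 34
Q: 5·7+3·0 = 35 | 6·0+1·3+4·8 = 35
gcd(5,3,6,1,4) = 1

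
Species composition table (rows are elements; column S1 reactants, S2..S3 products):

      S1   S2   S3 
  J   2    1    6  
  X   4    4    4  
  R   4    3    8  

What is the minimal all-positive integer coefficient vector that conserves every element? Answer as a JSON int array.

Coefficients: [5, 4, 1]

J: 5·2 = 10 | 4·1+1·6 = 10
X: 5·4 = 20 | 4·4+1·4 = 20
R: 5·4 = 20 | 4·3+1·8 = 20
gcd(5,4,1) = 1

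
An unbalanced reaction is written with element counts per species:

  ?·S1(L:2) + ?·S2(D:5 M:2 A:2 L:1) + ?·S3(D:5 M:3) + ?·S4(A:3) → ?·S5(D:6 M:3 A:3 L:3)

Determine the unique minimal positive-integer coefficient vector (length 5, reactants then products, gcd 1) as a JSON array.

Coefficients: [6, 3, 3, 3, 5]

D: 6·0+3·5+3·5+3·0 = 30 | 5·6 = 30
M: 6·0+3·2+3·3+3·0 = 15 | 5·3 = 15
A: 6·0+3·2+3·0+3·3 = 15 | 5·3 = 15
L: 6·2+3·1+3·0+3·0 = 15 | 5·3 = 15
gcd(6,3,3,3,5) = 1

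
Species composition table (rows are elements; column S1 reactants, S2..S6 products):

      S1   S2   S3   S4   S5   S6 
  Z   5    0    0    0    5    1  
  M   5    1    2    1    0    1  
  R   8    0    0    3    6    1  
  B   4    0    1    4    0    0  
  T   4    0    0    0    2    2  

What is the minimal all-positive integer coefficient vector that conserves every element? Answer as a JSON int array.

Z: 4·5 = 20 | 4·0+4·0+3·0+3·5+5·1 = 20
M: 4·5 = 20 | 4·1+4·2+3·1+3·0+5·1 = 20
R: 4·8 = 32 | 4·0+4·0+3·3+3·6+5·1 = 32
B: 4·4 = 16 | 4·0+4·1+3·4+3·0+5·0 = 16
T: 4·4 = 16 | 4·0+4·0+3·0+3·2+5·2 = 16
gcd(4,4,4,3,3,5) = 1

Coefficients: [4, 4, 4, 3, 3, 5]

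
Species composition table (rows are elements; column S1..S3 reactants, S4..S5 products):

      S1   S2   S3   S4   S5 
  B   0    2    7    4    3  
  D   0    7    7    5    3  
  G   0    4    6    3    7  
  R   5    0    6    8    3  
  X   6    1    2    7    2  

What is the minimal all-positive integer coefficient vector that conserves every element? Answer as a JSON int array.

B: 5·0+1·2+3·7 = 23 | 5·4+1·3 = 23
D: 5·0+1·7+3·7 = 28 | 5·5+1·3 = 28
G: 5·0+1·4+3·6 = 22 | 5·3+1·7 = 22
R: 5·5+1·0+3·6 = 43 | 5·8+1·3 = 43
X: 5·6+1·1+3·2 = 37 | 5·7+1·2 = 37
gcd(5,1,3,5,1) = 1

Coefficients: [5, 1, 3, 5, 1]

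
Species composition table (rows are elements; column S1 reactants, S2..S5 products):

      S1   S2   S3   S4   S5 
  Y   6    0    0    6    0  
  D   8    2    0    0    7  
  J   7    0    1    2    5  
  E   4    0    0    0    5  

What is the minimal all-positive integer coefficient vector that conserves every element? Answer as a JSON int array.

Coefficients: [5, 6, 5, 5, 4]

Y: 5·6 = 30 | 6·0+5·0+5·6+4·0 = 30
D: 5·8 = 40 | 6·2+5·0+5·0+4·7 = 40
J: 5·7 = 35 | 6·0+5·1+5·2+4·5 = 35
E: 5·4 = 20 | 6·0+5·0+5·0+4·5 = 20
gcd(5,6,5,5,4) = 1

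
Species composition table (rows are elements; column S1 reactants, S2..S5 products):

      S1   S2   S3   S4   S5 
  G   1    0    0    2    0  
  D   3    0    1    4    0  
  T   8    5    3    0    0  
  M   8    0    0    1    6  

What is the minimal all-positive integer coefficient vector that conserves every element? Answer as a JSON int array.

Coefficients: [4, 4, 4, 2, 5]

G: 4·1 = 4 | 4·0+4·0+2·2+5·0 = 4
D: 4·3 = 12 | 4·0+4·1+2·4+5·0 = 12
T: 4·8 = 32 | 4·5+4·3+2·0+5·0 = 32
M: 4·8 = 32 | 4·0+4·0+2·1+5·6 = 32
gcd(4,4,4,2,5) = 1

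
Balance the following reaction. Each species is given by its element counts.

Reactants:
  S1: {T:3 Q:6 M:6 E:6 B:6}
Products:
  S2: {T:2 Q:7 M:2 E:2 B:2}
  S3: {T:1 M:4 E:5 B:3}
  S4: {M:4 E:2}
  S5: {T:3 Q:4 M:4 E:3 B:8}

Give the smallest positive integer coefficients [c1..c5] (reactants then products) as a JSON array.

Coefficients: [6, 4, 4, 1, 2]

T: 6·3 = 18 | 4·2+4·1+1·0+2·3 = 18
Q: 6·6 = 36 | 4·7+4·0+1·0+2·4 = 36
M: 6·6 = 36 | 4·2+4·4+1·4+2·4 = 36
E: 6·6 = 36 | 4·2+4·5+1·2+2·3 = 36
B: 6·6 = 36 | 4·2+4·3+1·0+2·8 = 36
gcd(6,4,4,1,2) = 1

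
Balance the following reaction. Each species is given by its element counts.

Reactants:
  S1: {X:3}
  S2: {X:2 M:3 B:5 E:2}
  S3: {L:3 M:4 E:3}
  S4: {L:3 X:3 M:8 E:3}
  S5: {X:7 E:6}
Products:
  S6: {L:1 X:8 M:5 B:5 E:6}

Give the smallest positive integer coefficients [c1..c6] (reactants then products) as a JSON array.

L: 4·0+6·0+1·3+1·3+3·0 = 6 | 6·1 = 6
X: 4·3+6·2+1·0+1·3+3·7 = 48 | 6·8 = 48
M: 4·0+6·3+1·4+1·8+3·0 = 30 | 6·5 = 30
B: 4·0+6·5+1·0+1·0+3·0 = 30 | 6·5 = 30
E: 4·0+6·2+1·3+1·3+3·6 = 36 | 6·6 = 36
gcd(4,6,1,1,3,6) = 1

Coefficients: [4, 6, 1, 1, 3, 6]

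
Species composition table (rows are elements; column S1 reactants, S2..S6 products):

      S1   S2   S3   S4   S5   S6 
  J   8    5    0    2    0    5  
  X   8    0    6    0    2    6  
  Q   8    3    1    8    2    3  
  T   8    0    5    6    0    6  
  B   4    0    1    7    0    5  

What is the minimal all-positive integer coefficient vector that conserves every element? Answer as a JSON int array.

Coefficients: [4, 5, 4, 1, 1, 1]

J: 4·8 = 32 | 5·5+4·0+1·2+1·0+1·5 = 32
X: 4·8 = 32 | 5·0+4·6+1·0+1·2+1·6 = 32
Q: 4·8 = 32 | 5·3+4·1+1·8+1·2+1·3 = 32
T: 4·8 = 32 | 5·0+4·5+1·6+1·0+1·6 = 32
B: 4·4 = 16 | 5·0+4·1+1·7+1·0+1·5 = 16
gcd(4,5,4,1,1,1) = 1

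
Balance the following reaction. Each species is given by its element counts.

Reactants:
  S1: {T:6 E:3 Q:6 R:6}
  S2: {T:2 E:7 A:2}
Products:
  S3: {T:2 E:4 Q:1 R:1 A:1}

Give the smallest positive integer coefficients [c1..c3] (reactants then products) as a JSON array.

Coefficients: [1, 3, 6]

T: 1·6+3·2 = 12 | 6·2 = 12
E: 1·3+3·7 = 24 | 6·4 = 24
Q: 1·6+3·0 = 6 | 6·1 = 6
R: 1·6+3·0 = 6 | 6·1 = 6
A: 1·0+3·2 = 6 | 6·1 = 6
gcd(1,3,6) = 1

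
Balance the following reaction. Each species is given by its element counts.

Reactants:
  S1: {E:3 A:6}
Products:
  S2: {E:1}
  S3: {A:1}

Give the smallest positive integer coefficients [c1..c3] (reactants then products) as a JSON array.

E: 1·3 = 3 | 3·1+6·0 = 3
A: 1·6 = 6 | 3·0+6·1 = 6
gcd(1,3,6) = 1

Coefficients: [1, 3, 6]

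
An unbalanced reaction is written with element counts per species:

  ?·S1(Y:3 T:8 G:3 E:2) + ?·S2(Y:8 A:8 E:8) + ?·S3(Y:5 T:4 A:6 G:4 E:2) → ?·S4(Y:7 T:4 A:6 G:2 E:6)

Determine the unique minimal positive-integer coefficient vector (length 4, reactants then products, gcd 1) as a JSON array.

Y: 2·3+3·8+1·5 = 35 | 5·7 = 35
T: 2·8+3·0+1·4 = 20 | 5·4 = 20
A: 2·0+3·8+1·6 = 30 | 5·6 = 30
G: 2·3+3·0+1·4 = 10 | 5·2 = 10
E: 2·2+3·8+1·2 = 30 | 5·6 = 30
gcd(2,3,1,5) = 1

Coefficients: [2, 3, 1, 5]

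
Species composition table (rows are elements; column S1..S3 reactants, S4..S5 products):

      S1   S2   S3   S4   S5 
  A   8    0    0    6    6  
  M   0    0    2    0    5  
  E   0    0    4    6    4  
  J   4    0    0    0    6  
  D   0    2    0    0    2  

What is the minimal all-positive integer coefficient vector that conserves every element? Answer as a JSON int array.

A: 3·8+2·0+5·0 = 24 | 2·6+2·6 = 24
M: 3·0+2·0+5·2 = 10 | 2·0+2·5 = 10
E: 3·0+2·0+5·4 = 20 | 2·6+2·4 = 20
J: 3·4+2·0+5·0 = 12 | 2·0+2·6 = 12
D: 3·0+2·2+5·0 = 4 | 2·0+2·2 = 4
gcd(3,2,5,2,2) = 1

Coefficients: [3, 2, 5, 2, 2]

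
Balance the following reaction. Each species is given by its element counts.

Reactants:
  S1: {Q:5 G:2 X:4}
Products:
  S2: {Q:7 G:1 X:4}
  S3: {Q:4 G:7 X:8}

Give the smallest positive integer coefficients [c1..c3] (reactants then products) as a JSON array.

Coefficients: [5, 3, 1]

Q: 5·5 = 25 | 3·7+1·4 = 25
G: 5·2 = 10 | 3·1+1·7 = 10
X: 5·4 = 20 | 3·4+1·8 = 20
gcd(5,3,1) = 1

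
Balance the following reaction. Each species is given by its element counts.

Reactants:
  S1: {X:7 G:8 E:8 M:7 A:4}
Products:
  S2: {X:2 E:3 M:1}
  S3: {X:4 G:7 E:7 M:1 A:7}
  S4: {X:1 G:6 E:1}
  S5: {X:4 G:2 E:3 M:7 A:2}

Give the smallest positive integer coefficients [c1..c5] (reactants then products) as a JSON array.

X: 6·7 = 42 | 5·2+2·4+4·1+5·4 = 42
G: 6·8 = 48 | 5·0+2·7+4·6+5·2 = 48
E: 6·8 = 48 | 5·3+2·7+4·1+5·3 = 48
M: 6·7 = 42 | 5·1+2·1+4·0+5·7 = 42
A: 6·4 = 24 | 5·0+2·7+4·0+5·2 = 24
gcd(6,5,2,4,5) = 1

Coefficients: [6, 5, 2, 4, 5]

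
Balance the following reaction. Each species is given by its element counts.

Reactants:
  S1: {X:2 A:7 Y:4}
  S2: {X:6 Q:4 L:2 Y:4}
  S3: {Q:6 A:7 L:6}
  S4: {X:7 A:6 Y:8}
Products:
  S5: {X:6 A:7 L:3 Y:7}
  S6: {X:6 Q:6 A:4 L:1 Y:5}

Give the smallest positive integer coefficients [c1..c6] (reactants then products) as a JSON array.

Coefficients: [2, 3, 1, 2, 3, 3]

X: 2·2+3·6+1·0+2·7 = 36 | 3·6+3·6 = 36
Q: 2·0+3·4+1·6+2·0 = 18 | 3·0+3·6 = 18
A: 2·7+3·0+1·7+2·6 = 33 | 3·7+3·4 = 33
L: 2·0+3·2+1·6+2·0 = 12 | 3·3+3·1 = 12
Y: 2·4+3·4+1·0+2·8 = 36 | 3·7+3·5 = 36
gcd(2,3,1,2,3,3) = 1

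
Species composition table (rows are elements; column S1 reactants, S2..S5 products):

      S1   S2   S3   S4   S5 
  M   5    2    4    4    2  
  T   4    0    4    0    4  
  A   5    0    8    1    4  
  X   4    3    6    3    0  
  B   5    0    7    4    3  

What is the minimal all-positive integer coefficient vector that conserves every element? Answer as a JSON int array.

Coefficients: [6, 4, 1, 2, 5]

M: 6·5 = 30 | 4·2+1·4+2·4+5·2 = 30
T: 6·4 = 24 | 4·0+1·4+2·0+5·4 = 24
A: 6·5 = 30 | 4·0+1·8+2·1+5·4 = 30
X: 6·4 = 24 | 4·3+1·6+2·3+5·0 = 24
B: 6·5 = 30 | 4·0+1·7+2·4+5·3 = 30
gcd(6,4,1,2,5) = 1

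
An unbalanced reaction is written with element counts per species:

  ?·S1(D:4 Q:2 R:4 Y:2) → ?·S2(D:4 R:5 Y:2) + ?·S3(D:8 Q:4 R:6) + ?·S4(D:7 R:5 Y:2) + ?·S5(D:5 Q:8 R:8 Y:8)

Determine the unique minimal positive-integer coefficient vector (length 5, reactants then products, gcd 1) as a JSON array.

D: 6·4 = 24 | 1·4+1·8+1·7+1·5 = 24
Q: 6·2 = 12 | 1·0+1·4+1·0+1·8 = 12
R: 6·4 = 24 | 1·5+1·6+1·5+1·8 = 24
Y: 6·2 = 12 | 1·2+1·0+1·2+1·8 = 12
gcd(6,1,1,1,1) = 1

Coefficients: [6, 1, 1, 1, 1]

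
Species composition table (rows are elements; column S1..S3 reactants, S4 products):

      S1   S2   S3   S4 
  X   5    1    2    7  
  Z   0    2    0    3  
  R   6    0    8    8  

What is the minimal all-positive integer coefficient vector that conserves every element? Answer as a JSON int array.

X: 4·5+6·1+1·2 = 28 | 4·7 = 28
Z: 4·0+6·2+1·0 = 12 | 4·3 = 12
R: 4·6+6·0+1·8 = 32 | 4·8 = 32
gcd(4,6,1,4) = 1

Coefficients: [4, 6, 1, 4]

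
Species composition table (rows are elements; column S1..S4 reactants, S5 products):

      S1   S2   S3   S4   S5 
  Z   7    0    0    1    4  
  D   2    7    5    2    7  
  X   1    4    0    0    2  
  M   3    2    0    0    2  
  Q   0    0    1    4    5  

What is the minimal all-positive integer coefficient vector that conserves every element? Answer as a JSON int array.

Z: 2·7+2·0+1·0+6·1 = 20 | 5·4 = 20
D: 2·2+2·7+1·5+6·2 = 35 | 5·7 = 35
X: 2·1+2·4+1·0+6·0 = 10 | 5·2 = 10
M: 2·3+2·2+1·0+6·0 = 10 | 5·2 = 10
Q: 2·0+2·0+1·1+6·4 = 25 | 5·5 = 25
gcd(2,2,1,6,5) = 1

Coefficients: [2, 2, 1, 6, 5]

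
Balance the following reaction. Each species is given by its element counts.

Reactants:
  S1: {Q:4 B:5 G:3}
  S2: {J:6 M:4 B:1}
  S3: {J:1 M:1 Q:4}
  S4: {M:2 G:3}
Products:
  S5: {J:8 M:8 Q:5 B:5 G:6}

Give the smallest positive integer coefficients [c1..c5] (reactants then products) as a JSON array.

Coefficients: [3, 5, 2, 5, 4]

J: 3·0+5·6+2·1+5·0 = 32 | 4·8 = 32
M: 3·0+5·4+2·1+5·2 = 32 | 4·8 = 32
Q: 3·4+5·0+2·4+5·0 = 20 | 4·5 = 20
B: 3·5+5·1+2·0+5·0 = 20 | 4·5 = 20
G: 3·3+5·0+2·0+5·3 = 24 | 4·6 = 24
gcd(3,5,2,5,4) = 1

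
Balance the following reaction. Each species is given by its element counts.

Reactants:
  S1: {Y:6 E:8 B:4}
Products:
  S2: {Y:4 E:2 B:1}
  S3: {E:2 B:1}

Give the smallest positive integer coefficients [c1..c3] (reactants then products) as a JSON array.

Coefficients: [2, 3, 5]

Y: 2·6 = 12 | 3·4+5·0 = 12
E: 2·8 = 16 | 3·2+5·2 = 16
B: 2·4 = 8 | 3·1+5·1 = 8
gcd(2,3,5) = 1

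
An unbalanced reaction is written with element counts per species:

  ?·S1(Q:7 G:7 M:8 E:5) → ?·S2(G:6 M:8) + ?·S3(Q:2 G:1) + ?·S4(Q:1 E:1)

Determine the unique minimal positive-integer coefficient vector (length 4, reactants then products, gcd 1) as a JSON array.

Coefficients: [1, 1, 1, 5]

Q: 1·7 = 7 | 1·0+1·2+5·1 = 7
G: 1·7 = 7 | 1·6+1·1+5·0 = 7
M: 1·8 = 8 | 1·8+1·0+5·0 = 8
E: 1·5 = 5 | 1·0+1·0+5·1 = 5
gcd(1,1,1,5) = 1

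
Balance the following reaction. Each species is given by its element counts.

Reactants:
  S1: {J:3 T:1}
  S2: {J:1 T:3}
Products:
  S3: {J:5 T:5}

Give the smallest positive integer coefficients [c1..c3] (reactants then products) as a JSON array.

Coefficients: [5, 5, 4]

J: 5·3+5·1 = 20 | 4·5 = 20
T: 5·1+5·3 = 20 | 4·5 = 20
gcd(5,5,4) = 1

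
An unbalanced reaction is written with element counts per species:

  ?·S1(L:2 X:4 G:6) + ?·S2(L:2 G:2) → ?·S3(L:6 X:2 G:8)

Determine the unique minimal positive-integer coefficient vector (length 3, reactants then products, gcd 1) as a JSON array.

L: 1·2+5·2 = 12 | 2·6 = 12
X: 1·4+5·0 = 4 | 2·2 = 4
G: 1·6+5·2 = 16 | 2·8 = 16
gcd(1,5,2) = 1

Coefficients: [1, 5, 2]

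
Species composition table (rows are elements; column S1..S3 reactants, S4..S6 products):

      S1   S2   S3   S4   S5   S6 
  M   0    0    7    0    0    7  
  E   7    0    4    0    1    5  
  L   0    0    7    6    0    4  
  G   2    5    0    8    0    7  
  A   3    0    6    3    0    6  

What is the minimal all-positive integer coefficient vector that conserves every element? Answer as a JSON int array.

Coefficients: [1, 4, 2, 1, 5, 2]

M: 1·0+4·0+2·7 = 14 | 1·0+5·0+2·7 = 14
E: 1·7+4·0+2·4 = 15 | 1·0+5·1+2·5 = 15
L: 1·0+4·0+2·7 = 14 | 1·6+5·0+2·4 = 14
G: 1·2+4·5+2·0 = 22 | 1·8+5·0+2·7 = 22
A: 1·3+4·0+2·6 = 15 | 1·3+5·0+2·6 = 15
gcd(1,4,2,1,5,2) = 1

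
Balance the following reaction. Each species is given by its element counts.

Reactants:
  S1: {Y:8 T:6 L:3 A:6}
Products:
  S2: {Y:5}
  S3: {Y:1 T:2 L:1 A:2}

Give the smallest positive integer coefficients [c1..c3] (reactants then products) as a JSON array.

Y: 1·8 = 8 | 1·5+3·1 = 8
T: 1·6 = 6 | 1·0+3·2 = 6
L: 1·3 = 3 | 1·0+3·1 = 3
A: 1·6 = 6 | 1·0+3·2 = 6
gcd(1,1,3) = 1

Coefficients: [1, 1, 3]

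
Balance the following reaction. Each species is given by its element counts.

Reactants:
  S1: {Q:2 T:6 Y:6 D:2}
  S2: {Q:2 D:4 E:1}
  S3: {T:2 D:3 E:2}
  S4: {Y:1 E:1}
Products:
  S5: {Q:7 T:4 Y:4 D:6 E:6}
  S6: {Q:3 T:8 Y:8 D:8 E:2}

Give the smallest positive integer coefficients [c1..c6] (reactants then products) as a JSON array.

Q: 4·2+4·2+2·0+4·0 = 16 | 1·7+3·3 = 16
T: 4·6+4·0+2·2+4·0 = 28 | 1·4+3·8 = 28
Y: 4·6+4·0+2·0+4·1 = 28 | 1·4+3·8 = 28
D: 4·2+4·4+2·3+4·0 = 30 | 1·6+3·8 = 30
E: 4·0+4·1+2·2+4·1 = 12 | 1·6+3·2 = 12
gcd(4,4,2,4,1,3) = 1

Coefficients: [4, 4, 2, 4, 1, 3]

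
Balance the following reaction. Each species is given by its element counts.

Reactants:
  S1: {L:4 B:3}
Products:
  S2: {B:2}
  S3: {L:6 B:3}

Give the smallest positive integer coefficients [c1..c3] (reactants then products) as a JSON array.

Coefficients: [6, 3, 4]

L: 6·4 = 24 | 3·0+4·6 = 24
B: 6·3 = 18 | 3·2+4·3 = 18
gcd(6,3,4) = 1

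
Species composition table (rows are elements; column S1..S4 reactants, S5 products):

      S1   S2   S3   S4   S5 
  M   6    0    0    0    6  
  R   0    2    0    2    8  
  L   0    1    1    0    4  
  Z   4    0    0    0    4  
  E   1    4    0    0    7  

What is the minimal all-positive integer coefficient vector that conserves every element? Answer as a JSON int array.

M: 2·6+3·0+5·0+5·0 = 12 | 2·6 = 12
R: 2·0+3·2+5·0+5·2 = 16 | 2·8 = 16
L: 2·0+3·1+5·1+5·0 = 8 | 2·4 = 8
Z: 2·4+3·0+5·0+5·0 = 8 | 2·4 = 8
E: 2·1+3·4+5·0+5·0 = 14 | 2·7 = 14
gcd(2,3,5,5,2) = 1

Coefficients: [2, 3, 5, 5, 2]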